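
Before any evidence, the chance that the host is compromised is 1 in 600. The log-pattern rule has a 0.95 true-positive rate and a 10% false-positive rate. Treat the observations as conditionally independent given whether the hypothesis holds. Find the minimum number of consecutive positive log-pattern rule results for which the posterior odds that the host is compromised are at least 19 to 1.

Prior odds = (1/600)/(599/600) = 1/599.
Likelihood ratio of a positive result = 0.95/0.1 = 9.5.
Target odds = 19.
Require 9.5ⁿ ≥ 19 ÷ (1/599) = 11381.
9.5⁴ = 8145.0625 falls short of 11381 but 9.5⁵ = 77378.09375 reaches it, so n = 5.

5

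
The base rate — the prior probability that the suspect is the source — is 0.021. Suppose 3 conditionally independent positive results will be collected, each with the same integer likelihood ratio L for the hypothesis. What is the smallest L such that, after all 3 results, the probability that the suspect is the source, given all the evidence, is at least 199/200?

22

Prior odds = 0.021/0.979 = 21/979.
Target odds = 0.995/0.005 = 199.
Need L³ ≥ 199 ÷ (21/979) = 194821/21.
21³ = 9261 < 194821/21 ≤ 10648 = 22³, so L = 22.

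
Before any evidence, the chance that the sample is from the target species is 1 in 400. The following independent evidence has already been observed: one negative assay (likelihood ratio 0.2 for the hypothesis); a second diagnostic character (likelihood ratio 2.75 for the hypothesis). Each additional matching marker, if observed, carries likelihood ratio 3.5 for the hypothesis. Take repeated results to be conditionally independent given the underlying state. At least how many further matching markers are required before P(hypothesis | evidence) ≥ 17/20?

Prior odds = 0.0025/0.9975 = 1/399.
Combined Bayes factor of the evidence already in hand = 0.2 × 2.75 = 0.55.
Odds after that evidence = (1/399) × 0.55 = 11/7980.
Target odds = 0.85/0.15 = 17/3.
Need 3.5ⁿ ≥ 17/3 ÷ (11/7980) = 45220/11.
3.5⁶ = 1838.265625 falls short of 45220/11 but 3.5⁷ = 823543/128 reaches it, so n = 7.

7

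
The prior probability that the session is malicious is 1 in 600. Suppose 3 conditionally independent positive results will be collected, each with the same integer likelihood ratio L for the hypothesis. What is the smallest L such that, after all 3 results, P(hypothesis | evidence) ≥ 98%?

31

Prior odds = (1/600)/(599/600) = 1/599.
Target odds = 0.98/0.02 = 49.
Need L³ ≥ 49 ÷ (1/599) = 29351.
30³ = 27000 < 29351 ≤ 29791 = 31³, so L = 31.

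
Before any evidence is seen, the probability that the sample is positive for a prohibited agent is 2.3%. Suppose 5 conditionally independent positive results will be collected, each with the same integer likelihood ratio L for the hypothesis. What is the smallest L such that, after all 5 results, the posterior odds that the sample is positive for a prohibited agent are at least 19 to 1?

Prior odds = 0.023/0.977 = 23/977.
Target odds = 19.
Need L⁵ ≥ 19 ÷ (23/977) = 18563/23.
3⁵ = 243 < 18563/23 ≤ 1024 = 4⁵, so L = 4.

4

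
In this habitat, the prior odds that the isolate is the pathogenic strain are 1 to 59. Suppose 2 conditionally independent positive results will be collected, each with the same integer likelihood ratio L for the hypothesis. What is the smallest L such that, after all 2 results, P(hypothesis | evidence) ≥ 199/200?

109

Prior odds = 1/59.
Target odds = 0.995/0.005 = 199.
Need L² ≥ 199 ÷ (1/59) = 11741.
108² = 11664 < 11741 ≤ 11881 = 109², so L = 109.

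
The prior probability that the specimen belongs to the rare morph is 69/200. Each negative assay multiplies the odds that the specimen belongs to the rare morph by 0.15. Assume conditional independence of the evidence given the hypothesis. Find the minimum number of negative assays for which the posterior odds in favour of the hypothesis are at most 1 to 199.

3

Prior odds: 0.345 ÷ 0.655 = 69/131.
Likelihood ratio per negative assay = 0.15.
Target odds = 1/199.
Require 0.15ⁿ ≤ 1/199 ÷ (69/131) = 131/13731.
0.15² = 0.0225 is still above 131/13731 but 0.15³ = 0.003375 is at or below it, so n = 3.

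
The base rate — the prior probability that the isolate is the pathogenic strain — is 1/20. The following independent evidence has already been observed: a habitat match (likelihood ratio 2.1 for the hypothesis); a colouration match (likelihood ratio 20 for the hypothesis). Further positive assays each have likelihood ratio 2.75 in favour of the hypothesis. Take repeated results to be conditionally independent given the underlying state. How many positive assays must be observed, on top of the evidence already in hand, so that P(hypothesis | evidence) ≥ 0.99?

4

Prior odds = 0.05/0.95 = 1/19.
Combined Bayes factor of the evidence already in hand = 2.1 × 20 = 42.
Odds after that evidence = (1/19) × 42 = 42/19.
Target odds = 0.99/0.01 = 99.
Need 2.75ⁿ ≥ 99 ÷ (42/19) = 627/14.
2.75³ = 20.796875 falls short of 627/14 but 2.75⁴ = 57.19140625 reaches it, so n = 4.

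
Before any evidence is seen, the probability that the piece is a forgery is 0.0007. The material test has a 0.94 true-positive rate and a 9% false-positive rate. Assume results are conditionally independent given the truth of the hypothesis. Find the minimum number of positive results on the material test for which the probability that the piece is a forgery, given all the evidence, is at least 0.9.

5

Prior odds = 0.0007/0.9993 = 7/9993.
Likelihood ratio of a positive result = 0.94/0.09 = 94/9.
Target posterior odds = 0.9/0.1 = 9.
Require (94/9)ⁿ ≥ 9 ÷ (7/9993) = 89937/7.
(94/9)⁴ = 78074896/6561 falls short of 89937/7 but (94/9)⁵ ≈124287 reaches it, so n = 5.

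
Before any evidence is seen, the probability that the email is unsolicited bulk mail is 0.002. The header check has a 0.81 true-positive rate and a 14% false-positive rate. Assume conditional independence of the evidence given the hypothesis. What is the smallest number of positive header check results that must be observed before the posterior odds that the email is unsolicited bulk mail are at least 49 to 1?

Prior odds: 0.002 ÷ 0.998 = 1/499.
Likelihood ratio of a positive result = 0.81/0.14 = 81/14.
Target odds = 49.
Require (81/14)ⁿ ≥ 49 ÷ (1/499) = 24451.
(81/14)⁵ ≈6483.13 falls short of 24451 but (81/14)⁶ ≈37509.6 reaches it, so n = 6.

6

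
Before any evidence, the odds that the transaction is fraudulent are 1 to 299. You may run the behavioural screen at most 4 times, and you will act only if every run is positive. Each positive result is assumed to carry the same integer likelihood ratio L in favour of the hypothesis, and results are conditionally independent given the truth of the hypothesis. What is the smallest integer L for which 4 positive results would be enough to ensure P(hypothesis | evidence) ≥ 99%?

14

Prior odds = 1/299.
Target odds = 0.99/0.01 = 99.
Need L⁴ ≥ 99 ÷ (1/299) = 29601.
13⁴ = 28561 < 29601 ≤ 38416 = 14⁴, so L = 14.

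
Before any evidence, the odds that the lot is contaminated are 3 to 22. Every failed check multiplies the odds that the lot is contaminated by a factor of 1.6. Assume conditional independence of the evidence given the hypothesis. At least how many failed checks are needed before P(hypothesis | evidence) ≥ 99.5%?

16

Prior odds = 3/22.
Likelihood ratio per failed check = 1.6.
Target odds: 0.995 ÷ 0.005 = 199.
Require 1.6ⁿ ≥ 199 ÷ (3/22) = 4378/3.
1.6¹⁵ ≈1152.92 falls short of 4378/3 but 1.6¹⁶ ≈1844.67 reaches it, so n = 16.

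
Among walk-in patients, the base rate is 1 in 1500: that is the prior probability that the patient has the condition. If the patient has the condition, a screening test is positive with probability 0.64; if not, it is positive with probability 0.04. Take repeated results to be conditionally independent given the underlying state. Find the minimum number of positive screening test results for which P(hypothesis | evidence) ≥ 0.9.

Prior odds = (1/1500)/(1499/1500) = 1/1499.
Likelihood ratio of a positive = 0.64/0.04 = 16.
Target odds: 0.9 ÷ 0.1 = 9.
Need (1/1499) × 16ⁿ ≥ 9, i.e. 16ⁿ ≥ 13491.
16³ = 4096 falls short of 13491 but 16⁴ = 65536 reaches it, so n = 4.

4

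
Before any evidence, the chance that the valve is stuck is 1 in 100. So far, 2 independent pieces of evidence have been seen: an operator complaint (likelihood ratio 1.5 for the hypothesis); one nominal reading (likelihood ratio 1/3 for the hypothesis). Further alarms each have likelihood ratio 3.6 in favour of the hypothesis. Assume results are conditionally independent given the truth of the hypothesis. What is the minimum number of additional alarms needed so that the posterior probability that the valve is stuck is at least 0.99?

Prior odds = 0.01/0.99 = 1/99.
Combined Bayes factor of the evidence already in hand = 1.5 × (1/3) = 0.5.
Odds after that evidence = (1/99) × 0.5 = 1/198.
Target odds = 0.99/0.01 = 99.
Need 3.6ⁿ ≥ 99 ÷ (1/198) = 19602.
3.6⁷ = 612220032/78125 falls short of 19602 but 3.6⁸ ≈28211.1 reaches it, so n = 8.

8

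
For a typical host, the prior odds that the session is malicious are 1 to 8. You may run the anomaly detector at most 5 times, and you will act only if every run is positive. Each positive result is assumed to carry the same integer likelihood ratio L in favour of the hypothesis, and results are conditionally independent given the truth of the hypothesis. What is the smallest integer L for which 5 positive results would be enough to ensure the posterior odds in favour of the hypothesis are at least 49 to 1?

4

Prior odds = 0.125.
Target odds = 49.
Need L⁵ ≥ 49 ÷ 0.125 = 392.
3⁵ = 243 < 392 ≤ 1024 = 4⁵, so L = 4.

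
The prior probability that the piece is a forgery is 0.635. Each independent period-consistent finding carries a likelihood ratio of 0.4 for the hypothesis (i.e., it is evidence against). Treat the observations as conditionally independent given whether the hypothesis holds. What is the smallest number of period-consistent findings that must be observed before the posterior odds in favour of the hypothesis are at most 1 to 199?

7

Prior odds: 0.635 ÷ 0.365 = 127/73.
Likelihood ratio per period-consistent finding = 0.4.
Target odds = 1/199.
Require 0.4ⁿ ≤ 1/199 ÷ (127/73) = 73/25273.
0.4⁶ = 64/15625 is still above 73/25273 but 0.4⁷ = 128/78125 is at or below it, so n = 7.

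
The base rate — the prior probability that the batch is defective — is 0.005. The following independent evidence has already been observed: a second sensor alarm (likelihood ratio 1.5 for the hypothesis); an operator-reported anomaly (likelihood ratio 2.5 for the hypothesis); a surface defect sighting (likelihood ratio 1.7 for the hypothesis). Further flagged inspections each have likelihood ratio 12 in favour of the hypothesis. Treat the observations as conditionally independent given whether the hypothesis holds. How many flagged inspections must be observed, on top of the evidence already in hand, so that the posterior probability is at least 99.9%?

Prior odds = 0.005/0.995 = 1/199.
Combined Bayes factor of the evidence already in hand = 1.5 × 2.5 × 1.7 = 6.375.
Odds after that evidence = (1/199) × 6.375 = 51/1592.
Target odds = 0.999/0.001 = 999.
Need 12ⁿ ≥ 999 ÷ (51/1592) = 530136/17.
12⁴ = 20736 falls short of 530136/17 but 12⁵ = 248832 reaches it, so n = 5.

5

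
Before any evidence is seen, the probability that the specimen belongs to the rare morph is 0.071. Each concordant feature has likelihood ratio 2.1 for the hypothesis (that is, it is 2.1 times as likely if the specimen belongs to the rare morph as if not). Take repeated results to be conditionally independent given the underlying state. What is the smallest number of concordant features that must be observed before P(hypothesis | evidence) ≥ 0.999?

13

Prior odds = 0.071/0.929 = 71/929.
Likelihood ratio per concordant feature = 2.1.
Target posterior odds = 0.999/0.001 = 999.
Require 2.1ⁿ ≥ 999 ÷ (71/929) = 928071/71.
2.1¹² ≈7355.83 falls short of 928071/71 but 2.1¹³ ≈15447.2 reaches it, so n = 13.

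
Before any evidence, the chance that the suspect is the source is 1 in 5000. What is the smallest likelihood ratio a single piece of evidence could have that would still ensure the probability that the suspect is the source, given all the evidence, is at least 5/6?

Prior odds = 0.0002/0.9998 = 1/4999.
Target odds = (5/6)/(1/6) = 5.
Required Bayes factor = 5 ÷ (1/4999) = 24995.

24995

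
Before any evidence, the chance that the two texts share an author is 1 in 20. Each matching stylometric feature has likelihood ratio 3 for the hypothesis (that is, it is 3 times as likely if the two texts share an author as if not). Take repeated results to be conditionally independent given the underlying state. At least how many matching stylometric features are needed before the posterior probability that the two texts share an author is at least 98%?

7

Prior odds = 0.05/0.95 = 1/19.
Likelihood ratio per matching stylometric feature = 3.
Target odds: 0.98 ÷ 0.02 = 49.
Need (1/19) × 3ⁿ ≥ 49, i.e. 3ⁿ ≥ 931.
3⁶ = 729 falls short of 931 but 3⁷ = 2187 reaches it, so n = 7.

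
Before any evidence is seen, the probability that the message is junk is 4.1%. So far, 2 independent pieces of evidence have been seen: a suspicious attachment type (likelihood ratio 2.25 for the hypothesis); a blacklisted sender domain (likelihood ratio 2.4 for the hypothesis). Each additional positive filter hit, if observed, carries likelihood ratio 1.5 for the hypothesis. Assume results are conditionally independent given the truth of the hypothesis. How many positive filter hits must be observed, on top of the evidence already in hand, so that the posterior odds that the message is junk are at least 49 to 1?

14

Prior odds = 0.041/0.959 = 41/959.
Combined Bayes factor of the evidence already in hand = 2.25 × 2.4 = 5.4.
Odds after that evidence = (41/959) × 5.4 = 1107/4795.
Target odds = 49.
Need 1.5ⁿ ≥ 49 ÷ (1107/4795) = 234955/1107.
1.5¹³ = 1594323/8192 falls short of 234955/1107 but 1.5¹⁴ = 4782969/16384 reaches it, so n = 14.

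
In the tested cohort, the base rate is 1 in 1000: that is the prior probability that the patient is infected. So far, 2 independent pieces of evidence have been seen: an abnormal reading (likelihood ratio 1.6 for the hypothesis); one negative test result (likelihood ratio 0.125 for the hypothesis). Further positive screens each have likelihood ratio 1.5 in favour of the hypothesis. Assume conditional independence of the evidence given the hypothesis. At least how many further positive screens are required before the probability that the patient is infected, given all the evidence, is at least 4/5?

Prior odds = 0.001/0.999 = 1/999.
Combined Bayes factor of the evidence already in hand = 1.6 × 0.125 = 0.2.
Odds after that evidence = (1/999) × 0.2 = 1/4995.
Target odds = 0.8/0.2 = 4.
Need 1.5ⁿ ≥ 4 ÷ (1/4995) = 19980.
1.5²⁴ ≈16834.1 falls short of 19980 but 1.5²⁵ ≈25251.2 reaches it, so n = 25.

25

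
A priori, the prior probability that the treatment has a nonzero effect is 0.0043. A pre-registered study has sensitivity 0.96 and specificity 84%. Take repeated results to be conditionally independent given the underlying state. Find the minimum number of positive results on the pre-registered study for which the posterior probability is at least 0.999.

7

Prior odds = 0.0043/0.9957 = 43/9957.
False-positive rate = 1 − 0.84 = 0.16; likelihood ratio of a positive = 0.96/0.16 = 6.
Target posterior odds = 0.999/0.001 = 999.
Require 6ⁿ ≥ 999 ÷ (43/9957) = 9947043/43.
6⁶ = 46656 falls short of 9947043/43 but 6⁷ = 279936 reaches it, so n = 7.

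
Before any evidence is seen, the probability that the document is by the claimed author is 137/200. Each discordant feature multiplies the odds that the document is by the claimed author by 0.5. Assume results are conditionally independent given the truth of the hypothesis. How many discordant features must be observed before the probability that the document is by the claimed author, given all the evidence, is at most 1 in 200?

9

Prior odds: 0.685 ÷ 0.315 = 137/63.
Likelihood ratio per discordant feature = 0.5.
Target posterior odds = 0.005/0.995 = 1/199.
Require 0.5ⁿ ≤ 1/199 ÷ (137/63) = 63/27263.
0.5⁸ = 0.00390625 is still above 63/27263 but 0.5⁹ = 0.001953125 is at or below it, so n = 9.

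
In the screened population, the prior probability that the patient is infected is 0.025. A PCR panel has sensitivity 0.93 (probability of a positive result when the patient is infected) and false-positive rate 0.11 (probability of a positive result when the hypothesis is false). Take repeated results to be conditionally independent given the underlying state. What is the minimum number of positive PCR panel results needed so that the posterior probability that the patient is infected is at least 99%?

Prior odds: 0.025 ÷ 0.975 = 1/39.
Likelihood ratio of a positive result = 0.93/0.11 = 93/11.
Target odds: 0.99 ÷ 0.01 = 99.
Need (1/39) × (93/11)ⁿ ≥ 99, i.e. (93/11)ⁿ ≥ 3861.
(93/11)³ = 804357/1331 falls short of 3861 but (93/11)⁴ = 74805201/14641 reaches it, so n = 4.

4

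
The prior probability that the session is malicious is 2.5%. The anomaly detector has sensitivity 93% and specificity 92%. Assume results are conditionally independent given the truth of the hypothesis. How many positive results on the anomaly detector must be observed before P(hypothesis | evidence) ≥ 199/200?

4

Prior odds = 0.025/0.975 = 1/39.
False-positive rate = 1 − 0.92 = 0.08; likelihood ratio of a positive = 0.93/0.08 = 11.625.
Target posterior odds = 0.995/0.005 = 199.
Require 11.625ⁿ ≥ 199 ÷ (1/39) = 7761.
11.625³ = 804357/512 falls short of 7761 but 11.625⁴ = 74805201/4096 reaches it, so n = 4.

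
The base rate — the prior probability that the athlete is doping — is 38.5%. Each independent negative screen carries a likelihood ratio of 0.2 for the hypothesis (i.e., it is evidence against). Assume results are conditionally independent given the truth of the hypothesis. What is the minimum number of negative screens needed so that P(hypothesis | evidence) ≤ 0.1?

Prior odds: 0.385 ÷ 0.615 = 77/123.
Likelihood ratio per negative screen = 0.2.
Target odds: 0.1 ÷ 0.9 = 1/9.
Require 0.2ⁿ ≤ 1/9 ÷ (77/123) = 41/231.
0.2¹ = 0.2 is still above 41/231 but 0.2² = 0.04 is at or below it, so n = 2.

2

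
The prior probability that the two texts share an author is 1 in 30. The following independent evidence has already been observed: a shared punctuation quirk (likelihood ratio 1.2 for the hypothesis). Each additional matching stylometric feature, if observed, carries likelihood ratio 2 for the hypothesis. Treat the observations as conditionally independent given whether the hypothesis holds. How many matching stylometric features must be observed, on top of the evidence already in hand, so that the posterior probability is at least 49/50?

11

Prior odds = (1/30)/(29/30) = 1/29.
Bayes factor of the evidence already in hand = 1.2.
Odds after that evidence = (1/29) × 1.2 = 6/145.
Target odds = 0.98/0.02 = 49.
Need 2ⁿ ≥ 49 ÷ (6/145) = 7105/6.
2¹⁰ = 1024 falls short of 7105/6 but 2¹¹ = 2048 reaches it, so n = 11.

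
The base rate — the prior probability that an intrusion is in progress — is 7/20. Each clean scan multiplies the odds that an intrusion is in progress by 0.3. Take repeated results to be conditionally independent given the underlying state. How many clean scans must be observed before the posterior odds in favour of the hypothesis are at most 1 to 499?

Prior odds = 0.35/0.65 = 7/13.
Likelihood ratio per clean scan = 0.3.
Target odds = 1/499.
Need (7/13) × 0.3ⁿ ≤ 1/499, i.e. 0.3ⁿ ≤ 13/3493.
0.3⁴ = 0.0081 is still above 13/3493 but 0.3⁵ = 243/100000 is at or below it, so n = 5.

5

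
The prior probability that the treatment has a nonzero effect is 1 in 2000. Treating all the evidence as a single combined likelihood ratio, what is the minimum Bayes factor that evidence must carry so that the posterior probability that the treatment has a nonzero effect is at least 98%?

97951

Prior odds = 0.0005/0.9995 = 1/1999.
Target odds = 0.98/0.02 = 49.
Required Bayes factor = 49 ÷ (1/1999) = 97951.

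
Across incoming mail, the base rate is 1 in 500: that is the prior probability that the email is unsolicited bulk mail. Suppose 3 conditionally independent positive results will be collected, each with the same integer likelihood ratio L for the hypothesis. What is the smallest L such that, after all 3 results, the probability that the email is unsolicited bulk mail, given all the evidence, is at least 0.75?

Prior odds = 0.002/0.998 = 1/499.
Target odds = 0.75/0.25 = 3.
Need L³ ≥ 3 ÷ (1/499) = 1497.
11³ = 1331 < 1497 ≤ 1728 = 12³, so L = 12.

12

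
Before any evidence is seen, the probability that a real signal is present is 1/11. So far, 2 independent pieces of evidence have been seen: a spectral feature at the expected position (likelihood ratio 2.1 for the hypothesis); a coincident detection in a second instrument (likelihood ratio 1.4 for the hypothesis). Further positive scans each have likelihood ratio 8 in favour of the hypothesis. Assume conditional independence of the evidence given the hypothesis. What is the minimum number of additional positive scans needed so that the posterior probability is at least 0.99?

3

Prior odds = (1/11)/(10/11) = 0.1.
Combined Bayes factor of the evidence already in hand = 2.1 × 1.4 = 2.94.
Odds after that evidence = 0.1 × 2.94 = 0.294.
Target odds = 0.99/0.01 = 99.
Need 8ⁿ ≥ 99 ÷ 0.294 = 16500/49.
8² = 64 falls short of 16500/49 but 8³ = 512 reaches it, so n = 3.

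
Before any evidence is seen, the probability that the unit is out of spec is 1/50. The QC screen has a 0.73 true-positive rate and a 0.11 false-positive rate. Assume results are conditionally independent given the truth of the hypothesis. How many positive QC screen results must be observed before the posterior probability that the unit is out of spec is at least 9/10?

Prior odds = 0.02/0.98 = 1/49.
Likelihood ratio of a positive result = 0.73/0.11 = 73/11.
Target odds: 0.9 ÷ 0.1 = 9.
Need (1/49) × (73/11)ⁿ ≥ 9, i.e. (73/11)ⁿ ≥ 441.
(73/11)³ = 389017/1331 falls short of 441 but (73/11)⁴ = 28398241/14641 reaches it, so n = 4.

4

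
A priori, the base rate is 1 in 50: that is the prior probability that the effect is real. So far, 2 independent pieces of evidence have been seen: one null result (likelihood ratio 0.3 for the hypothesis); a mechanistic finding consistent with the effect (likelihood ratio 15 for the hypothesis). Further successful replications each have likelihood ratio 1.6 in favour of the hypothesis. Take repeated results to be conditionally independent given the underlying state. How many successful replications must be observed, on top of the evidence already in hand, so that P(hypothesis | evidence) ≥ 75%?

Prior odds = 0.02/0.98 = 1/49.
Combined Bayes factor of the evidence already in hand = 0.3 × 15 = 4.5.
Odds after that evidence = (1/49) × 4.5 = 9/98.
Target odds = 0.75/0.25 = 3.
Need 1.6ⁿ ≥ 3 ÷ (9/98) = 98/3.
1.6⁷ = 2097152/78125 falls short of 98/3 but 1.6⁸ = 16777216/390625 reaches it, so n = 8.

8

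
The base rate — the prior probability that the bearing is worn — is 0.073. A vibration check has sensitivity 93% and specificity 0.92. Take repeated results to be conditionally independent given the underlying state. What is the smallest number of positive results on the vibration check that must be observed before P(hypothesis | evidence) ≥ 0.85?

Prior odds: 0.073 ÷ 0.927 = 73/927.
False-positive rate = 1 − 0.92 = 0.08; likelihood ratio of a positive = 0.93/0.08 = 11.625.
Target posterior odds = 0.85/0.15 = 17/3.
Require 11.625ⁿ ≥ 17/3 ÷ (73/927) = 5253/73.
11.625¹ = 11.625 falls short of 5253/73 but 11.625² = 135.140625 reaches it, so n = 2.

2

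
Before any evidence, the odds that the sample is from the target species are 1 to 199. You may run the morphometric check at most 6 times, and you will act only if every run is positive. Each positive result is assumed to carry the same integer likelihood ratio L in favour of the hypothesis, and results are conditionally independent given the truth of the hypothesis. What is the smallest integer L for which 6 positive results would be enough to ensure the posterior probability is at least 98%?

5

Prior odds = 1/199.
Target odds = 0.98/0.02 = 49.
Need L⁶ ≥ 49 ÷ (1/199) = 9751.
4⁶ = 4096 < 9751 ≤ 15625 = 5⁶, so L = 5.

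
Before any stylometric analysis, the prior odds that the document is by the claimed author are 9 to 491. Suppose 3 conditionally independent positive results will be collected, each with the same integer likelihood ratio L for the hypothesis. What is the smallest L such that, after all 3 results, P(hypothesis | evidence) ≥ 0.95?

11

Prior odds = 9/491.
Target odds = 0.95/0.05 = 19.
Need L³ ≥ 19 ÷ (9/491) = 9329/9.
10³ = 1000 < 9329/9 ≤ 1331 = 11³, so L = 11.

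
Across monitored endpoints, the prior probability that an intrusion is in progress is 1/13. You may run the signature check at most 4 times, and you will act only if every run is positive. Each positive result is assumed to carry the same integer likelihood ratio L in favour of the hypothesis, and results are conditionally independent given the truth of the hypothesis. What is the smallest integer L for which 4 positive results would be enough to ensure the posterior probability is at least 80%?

3

Prior odds = (1/13)/(12/13) = 1/12.
Target odds = 0.8/0.2 = 4.
Need L⁴ ≥ 4 ÷ (1/12) = 48.
2⁴ = 16 < 48 ≤ 81 = 3⁴, so L = 3.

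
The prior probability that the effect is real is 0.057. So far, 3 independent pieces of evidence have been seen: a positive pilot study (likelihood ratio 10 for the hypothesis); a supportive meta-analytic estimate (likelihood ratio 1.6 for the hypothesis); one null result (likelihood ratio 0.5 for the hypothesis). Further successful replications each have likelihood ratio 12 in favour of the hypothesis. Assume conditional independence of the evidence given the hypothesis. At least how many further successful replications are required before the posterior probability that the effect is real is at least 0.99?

3

Prior odds = 0.057/0.943 = 57/943.
Combined Bayes factor of the evidence already in hand = 10 × 1.6 × 0.5 = 8.
Odds after that evidence = (57/943) × 8 = 456/943.
Target odds = 0.99/0.01 = 99.
Need 12ⁿ ≥ 99 ÷ (456/943) = 31119/152.
12² = 144 falls short of 31119/152 but 12³ = 1728 reaches it, so n = 3.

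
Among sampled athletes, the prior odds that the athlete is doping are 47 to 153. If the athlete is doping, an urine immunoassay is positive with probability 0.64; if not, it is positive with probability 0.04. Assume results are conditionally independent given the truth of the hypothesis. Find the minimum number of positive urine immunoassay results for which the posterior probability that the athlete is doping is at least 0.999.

Prior odds = 47/153.
Likelihood ratio of a positive = 0.64/0.04 = 16.
Target odds: 0.999 ÷ 0.001 = 999.
Require 16ⁿ ≥ 999 ÷ (47/153) = 152847/47.
16² = 256 falls short of 152847/47 but 16³ = 4096 reaches it, so n = 3.

3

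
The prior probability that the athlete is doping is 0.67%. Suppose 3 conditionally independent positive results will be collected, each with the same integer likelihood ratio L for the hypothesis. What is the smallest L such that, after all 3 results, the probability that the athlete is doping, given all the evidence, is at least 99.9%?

Prior odds = 0.0067/0.9933 = 67/9933.
Target odds = 0.999/0.001 = 999.
Need L³ ≥ 999 ÷ (67/9933) = 9923067/67.
52³ = 140608 < 9923067/67 ≤ 148877 = 53³, so L = 53.

53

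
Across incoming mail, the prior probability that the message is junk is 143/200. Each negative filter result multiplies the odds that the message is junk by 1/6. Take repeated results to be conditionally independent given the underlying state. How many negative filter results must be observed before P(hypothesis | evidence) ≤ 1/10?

Prior odds: 0.715 ÷ 0.285 = 143/57.
Likelihood ratio per negative filter result = 1/6.
Target posterior odds = 0.1/0.9 = 1/9.
Need (143/57) × (1/6)ⁿ ≤ 1/9, i.e. (1/6)ⁿ ≤ 19/429.
(1/6)¹ = 1/6 is still above 19/429 but (1/6)² = 1/36 is at or below it, so n = 2.

2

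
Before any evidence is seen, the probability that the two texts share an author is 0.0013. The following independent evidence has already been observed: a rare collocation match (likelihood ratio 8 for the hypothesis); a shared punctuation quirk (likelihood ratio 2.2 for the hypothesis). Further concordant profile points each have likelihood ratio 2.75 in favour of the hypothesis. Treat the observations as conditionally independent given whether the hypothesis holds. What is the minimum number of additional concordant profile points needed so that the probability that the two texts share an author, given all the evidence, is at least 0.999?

Prior odds = 0.0013/0.9987 = 13/9987.
Combined Bayes factor of the evidence already in hand = 8 × 2.2 = 17.6.
Odds after that evidence = (13/9987) × 17.6 = 1144/49935.
Target odds = 0.999/0.001 = 999.
Need 2.75ⁿ ≥ 999 ÷ (1144/49935) = 49885065/1144.
2.75¹⁰ ≈24735.9 falls short of 49885065/1144 but 2.75¹¹ ≈68023.6 reaches it, so n = 11.

11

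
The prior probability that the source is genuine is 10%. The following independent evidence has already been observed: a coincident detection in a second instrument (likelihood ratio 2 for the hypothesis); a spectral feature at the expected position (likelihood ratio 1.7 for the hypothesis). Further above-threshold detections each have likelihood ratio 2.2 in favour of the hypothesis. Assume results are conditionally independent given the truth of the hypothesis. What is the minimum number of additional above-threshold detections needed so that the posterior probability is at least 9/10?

5

Prior odds = 0.1/0.9 = 1/9.
Combined Bayes factor of the evidence already in hand = 2 × 1.7 = 3.4.
Odds after that evidence = (1/9) × 3.4 = 17/45.
Target odds = 0.9/0.1 = 9.
Need 2.2ⁿ ≥ 9 ÷ (17/45) = 405/17.
2.2⁴ = 23.4256 falls short of 405/17 but 2.2⁵ = 51.53632 reaches it, so n = 5.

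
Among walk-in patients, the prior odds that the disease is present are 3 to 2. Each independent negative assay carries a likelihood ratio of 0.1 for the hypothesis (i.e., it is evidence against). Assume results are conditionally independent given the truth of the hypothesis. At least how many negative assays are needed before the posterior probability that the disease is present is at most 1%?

3

Prior odds = 1.5.
Likelihood ratio per negative assay = 0.1.
Target odds: 0.01 ÷ 0.99 = 1/99.
Require 0.1ⁿ ≤ 1/99 ÷ 1.5 = 2/297.
0.1² = 0.01 is still above 2/297 but 0.1³ = 0.001 is at or below it, so n = 3.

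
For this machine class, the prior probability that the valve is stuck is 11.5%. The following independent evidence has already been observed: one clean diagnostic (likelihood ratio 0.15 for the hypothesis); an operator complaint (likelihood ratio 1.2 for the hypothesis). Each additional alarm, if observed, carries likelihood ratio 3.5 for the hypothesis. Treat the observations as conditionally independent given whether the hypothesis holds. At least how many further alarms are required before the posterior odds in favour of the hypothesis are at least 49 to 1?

Prior odds = 0.115/0.885 = 23/177.
Combined Bayes factor of the evidence already in hand = 0.15 × 1.2 = 0.18.
Odds after that evidence = (23/177) × 0.18 = 69/2950.
Target odds = 49.
Need 3.5ⁿ ≥ 49 ÷ (69/2950) = 144550/69.
3.5⁶ = 1838.265625 falls short of 144550/69 but 3.5⁷ = 823543/128 reaches it, so n = 7.

7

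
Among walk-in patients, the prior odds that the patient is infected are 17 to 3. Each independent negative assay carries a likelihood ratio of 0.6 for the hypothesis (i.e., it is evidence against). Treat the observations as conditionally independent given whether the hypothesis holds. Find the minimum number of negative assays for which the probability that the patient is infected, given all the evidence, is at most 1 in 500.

Prior odds = 17/3.
Likelihood ratio per negative assay = 0.6.
Target posterior odds = 0.002/0.998 = 1/499.
Require 0.6ⁿ ≤ 1/499 ÷ (17/3) = 3/8483.
0.6¹⁵ ≈0.000470185 is still above 3/8483 but 0.6¹⁶ ≈0.000282111 is at or below it, so n = 16.

16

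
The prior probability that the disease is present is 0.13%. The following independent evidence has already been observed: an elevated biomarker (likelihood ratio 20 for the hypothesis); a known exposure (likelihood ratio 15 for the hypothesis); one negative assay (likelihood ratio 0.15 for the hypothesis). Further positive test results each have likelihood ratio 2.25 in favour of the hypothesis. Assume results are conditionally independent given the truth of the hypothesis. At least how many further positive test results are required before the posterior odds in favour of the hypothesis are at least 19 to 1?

Prior odds = 0.0013/0.9987 = 13/9987.
Combined Bayes factor of the evidence already in hand = 20 × 15 × 0.15 = 45.
Odds after that evidence = (13/9987) × 45 = 195/3329.
Target odds = 19.
Need 2.25ⁿ ≥ 19 ÷ (195/3329) = 63251/195.
2.25⁷ = 4782969/16384 falls short of 63251/195 but 2.25⁸ = 43046721/65536 reaches it, so n = 8.

8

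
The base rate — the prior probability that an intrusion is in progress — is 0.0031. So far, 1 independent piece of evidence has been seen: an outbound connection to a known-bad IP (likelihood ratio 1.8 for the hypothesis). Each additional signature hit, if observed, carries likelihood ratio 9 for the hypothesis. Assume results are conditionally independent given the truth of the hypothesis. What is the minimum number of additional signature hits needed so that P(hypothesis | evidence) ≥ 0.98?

5

Prior odds = 0.0031/0.9969 = 31/9969.
Bayes factor of the evidence already in hand = 1.8.
Odds after that evidence = (31/9969) × 1.8 = 93/16615.
Target odds = 0.98/0.02 = 49.
Need 9ⁿ ≥ 49 ÷ (93/16615) = 814135/93.
9⁴ = 6561 falls short of 814135/93 but 9⁵ = 59049 reaches it, so n = 5.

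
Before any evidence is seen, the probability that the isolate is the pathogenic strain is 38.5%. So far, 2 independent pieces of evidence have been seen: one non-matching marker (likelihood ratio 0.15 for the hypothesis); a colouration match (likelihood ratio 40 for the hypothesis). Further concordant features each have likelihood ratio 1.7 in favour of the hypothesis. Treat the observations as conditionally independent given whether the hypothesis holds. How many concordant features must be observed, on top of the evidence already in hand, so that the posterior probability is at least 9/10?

Prior odds = 0.385/0.615 = 77/123.
Combined Bayes factor of the evidence already in hand = 0.15 × 40 = 6.
Odds after that evidence = (77/123) × 6 = 154/41.
Target odds = 0.9/0.1 = 9.
Need 1.7ⁿ ≥ 9 ÷ (154/41) = 369/154.
1.7¹ = 1.7 falls short of 369/154 but 1.7² = 2.89 reaches it, so n = 2.

2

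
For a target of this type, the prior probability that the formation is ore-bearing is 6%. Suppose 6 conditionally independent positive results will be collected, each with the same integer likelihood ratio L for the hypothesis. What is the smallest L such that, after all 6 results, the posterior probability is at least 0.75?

Prior odds = 0.06/0.94 = 3/47.
Target odds = 0.75/0.25 = 3.
Need L⁶ ≥ 3 ÷ (3/47) = 47.
1⁶ = 1 < 47 ≤ 64 = 2⁶, so L = 2.

2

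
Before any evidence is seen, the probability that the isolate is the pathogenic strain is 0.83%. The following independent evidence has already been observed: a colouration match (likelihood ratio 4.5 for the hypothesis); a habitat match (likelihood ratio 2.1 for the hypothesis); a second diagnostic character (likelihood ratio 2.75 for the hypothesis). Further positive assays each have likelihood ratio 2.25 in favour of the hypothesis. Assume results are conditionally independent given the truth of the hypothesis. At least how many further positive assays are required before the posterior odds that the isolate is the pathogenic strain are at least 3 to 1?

4

Prior odds = 0.0083/0.9917 = 83/9917.
Combined Bayes factor of the evidence already in hand = 4.5 × 2.1 × 2.75 = 25.9875.
Odds after that evidence = (83/9917) × 25.9875 = 172557/793360.
Target odds = 3.
Need 2.25ⁿ ≥ 3 ÷ (172557/793360) = 793360/57519.
2.25³ = 11.390625 falls short of 793360/57519 but 2.25⁴ = 25.62890625 reaches it, so n = 4.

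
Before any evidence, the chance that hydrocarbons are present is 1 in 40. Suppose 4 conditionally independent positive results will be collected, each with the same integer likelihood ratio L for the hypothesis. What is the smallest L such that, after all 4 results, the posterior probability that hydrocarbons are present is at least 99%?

8

Prior odds = 0.025/0.975 = 1/39.
Target odds = 0.99/0.01 = 99.
Need L⁴ ≥ 99 ÷ (1/39) = 3861.
7⁴ = 2401 < 3861 ≤ 4096 = 8⁴, so L = 8.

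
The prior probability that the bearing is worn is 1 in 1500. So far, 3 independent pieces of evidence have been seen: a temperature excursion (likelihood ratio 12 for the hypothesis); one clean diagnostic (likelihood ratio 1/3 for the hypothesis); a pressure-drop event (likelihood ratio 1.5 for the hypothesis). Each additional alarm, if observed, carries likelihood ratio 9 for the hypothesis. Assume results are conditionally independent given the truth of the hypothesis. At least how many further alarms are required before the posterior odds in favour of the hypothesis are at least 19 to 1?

Prior odds = (1/1500)/(1499/1500) = 1/1499.
Combined Bayes factor of the evidence already in hand = 12 × (1/3) × 1.5 = 6.
Odds after that evidence = (1/1499) × 6 = 6/1499.
Target odds = 19.
Need 9ⁿ ≥ 19 ÷ (6/1499) = 28481/6.
9³ = 729 falls short of 28481/6 but 9⁴ = 6561 reaches it, so n = 4.

4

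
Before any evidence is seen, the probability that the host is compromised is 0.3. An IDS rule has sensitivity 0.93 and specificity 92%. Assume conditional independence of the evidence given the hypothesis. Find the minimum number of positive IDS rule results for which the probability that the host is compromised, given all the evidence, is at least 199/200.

3

Prior odds = 0.3/0.7 = 3/7.
False-positive rate = 1 − 0.92 = 0.08; likelihood ratio of a positive = 0.93/0.08 = 11.625.
Target posterior odds = 0.995/0.005 = 199.
Need (3/7) × 11.625ⁿ ≥ 199, i.e. 11.625ⁿ ≥ 1393/3.
11.625² = 135.140625 falls short of 1393/3 but 11.625³ = 804357/512 reaches it, so n = 3.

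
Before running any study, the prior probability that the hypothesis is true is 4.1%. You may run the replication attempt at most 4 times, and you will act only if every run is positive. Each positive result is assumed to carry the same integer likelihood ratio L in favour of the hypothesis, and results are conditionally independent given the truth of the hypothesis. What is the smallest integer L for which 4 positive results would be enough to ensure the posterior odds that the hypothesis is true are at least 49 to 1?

Prior odds = 0.041/0.959 = 41/959.
Target odds = 49.
Need L⁴ ≥ 49 ÷ (41/959) = 46991/41.
5⁴ = 625 < 46991/41 ≤ 1296 = 6⁴, so L = 6.

6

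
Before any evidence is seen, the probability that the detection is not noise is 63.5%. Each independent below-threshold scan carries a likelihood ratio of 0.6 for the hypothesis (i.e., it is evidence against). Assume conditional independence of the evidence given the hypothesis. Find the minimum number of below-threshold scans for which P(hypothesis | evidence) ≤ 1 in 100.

Prior odds: 0.635 ÷ 0.365 = 127/73.
Likelihood ratio per below-threshold scan = 0.6.
Target odds: 0.01 ÷ 0.99 = 1/99.
Need (127/73) × 0.6ⁿ ≤ 1/99, i.e. 0.6ⁿ ≤ 73/12573.
0.6¹⁰ = 59049/9765625 is still above 73/12573 but 0.6¹¹ = 177147/48828125 is at or below it, so n = 11.

11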